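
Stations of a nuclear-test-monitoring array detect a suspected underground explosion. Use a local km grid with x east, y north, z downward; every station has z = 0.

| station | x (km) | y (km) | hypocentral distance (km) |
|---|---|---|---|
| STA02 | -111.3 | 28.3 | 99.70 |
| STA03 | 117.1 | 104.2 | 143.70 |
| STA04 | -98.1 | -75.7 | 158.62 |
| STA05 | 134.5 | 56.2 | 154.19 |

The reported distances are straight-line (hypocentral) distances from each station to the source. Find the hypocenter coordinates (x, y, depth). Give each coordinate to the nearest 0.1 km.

Each station gives a sphere (x−x_i)² + (y−y_i)² + z² = d_i² (stations at z=0).
Subtracting the STA02 sphere from STA03 and STA04: z² cancels, leaving linear equations in x and y:
456.8 x + 151.8 y = 671.87
26.4 x − 208.0 y = -13054.69
Solving: x ≈ -18.601, y ≈ 60.402 km (keep extra digits for the depth step; rounded: -18.6, 60.4).
Then from the STA02 sphere: z² = 99.70² − (x + 111.3)² − (y − 28.3)² with x = -18.601, y = 60.402, so z ≈ 17.789 ≈ 17.8 km.
Check against STA05 (with the unrounded solution): distance 154.19 ≈ 154.19 km. ✓

x ≈ -18.6 km, y ≈ 60.4 km, depth ≈ 17.8 km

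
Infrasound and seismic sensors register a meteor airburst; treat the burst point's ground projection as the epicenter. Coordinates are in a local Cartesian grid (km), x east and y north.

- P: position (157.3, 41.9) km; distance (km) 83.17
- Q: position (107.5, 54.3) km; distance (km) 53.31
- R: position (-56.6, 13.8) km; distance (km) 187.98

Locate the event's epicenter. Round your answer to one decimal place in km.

x ≈ 106.3 km, y ≈ 107.6 km

Circle about each station: (x − 157.3)² + (y − 41.9)² = 83.17²; (x − 107.5)² + (y − 54.3)² = 53.31²; (x + 56.6)² + (y − 13.8)² = 187.98².
Subtracting pairs of circle equations eliminates x²+y² and gives linear equations (the radical axes):
-99.6 x + 24.8 y = -7918.87
-427.8 x − 56.2 y = -51524.13
Solving the 2×2 system: x ≈ 106.3, y ≈ 107.6 km.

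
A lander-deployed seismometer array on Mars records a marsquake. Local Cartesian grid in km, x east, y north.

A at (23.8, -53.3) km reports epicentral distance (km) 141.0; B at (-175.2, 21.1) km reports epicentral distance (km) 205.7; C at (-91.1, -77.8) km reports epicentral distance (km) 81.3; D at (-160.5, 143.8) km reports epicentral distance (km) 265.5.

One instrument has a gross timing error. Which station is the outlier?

Solve using three stations at a time. Using A, B, C (subtract circle equations pairwise → linear system) gives (x, y) ≈ (-71.9, -156.8).
Distances from that point to each station vs reported:
  A: calculated 141.0 vs reported 141.0 → residual 0.0 km
  B: calculated 205.7 vs reported 205.7 → residual 0.0 km
  C: calculated 81.3 vs reported 81.3 → residual 0.0 km
  D: calculated 313.4 vs reported 265.5 → residual 47.9 km
A, B, C are mutually consistent (residuals ≈ 0); D is off by 47.9 km.

D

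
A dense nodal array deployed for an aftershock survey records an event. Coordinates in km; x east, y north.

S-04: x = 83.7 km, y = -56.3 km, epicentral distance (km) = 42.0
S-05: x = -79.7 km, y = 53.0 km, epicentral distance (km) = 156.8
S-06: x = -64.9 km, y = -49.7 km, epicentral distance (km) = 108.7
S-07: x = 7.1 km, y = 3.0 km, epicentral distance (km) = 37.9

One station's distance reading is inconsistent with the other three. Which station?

Solve using three stations at a time. Using S-04, S-05, S-06 (subtract circle equations pairwise → linear system) gives (x, y) ≈ (43.6, -43.8).
Distances from that point to each station vs reported:
  S-04: calculated 42.0 vs reported 42.0 → residual 0.0 km
  S-05: calculated 156.8 vs reported 156.8 → residual 0.0 km
  S-06: calculated 108.7 vs reported 108.7 → residual 0.0 km
  S-07: calculated 59.4 vs reported 37.9 → residual 21.5 km
S-04, S-05, S-06 are mutually consistent (residuals ≈ 0); S-07 is off by 21.5 km.

S-07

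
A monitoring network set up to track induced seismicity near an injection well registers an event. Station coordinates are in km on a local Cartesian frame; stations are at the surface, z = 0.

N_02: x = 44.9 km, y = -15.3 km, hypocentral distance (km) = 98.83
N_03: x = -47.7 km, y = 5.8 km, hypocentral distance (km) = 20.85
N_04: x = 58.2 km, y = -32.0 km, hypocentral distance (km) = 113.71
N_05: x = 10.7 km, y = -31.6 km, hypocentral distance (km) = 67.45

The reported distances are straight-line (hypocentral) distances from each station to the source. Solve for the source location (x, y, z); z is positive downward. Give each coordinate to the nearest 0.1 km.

Each station gives a sphere (x−x_i)² + (y−y_i)² + z² = d_i² (stations at z=0).
Subtracting the N_02 sphere from N_03 and N_04: z² cancels, leaving linear equations in x and y:
-185.2 x + 42.2 y = 9391.48
26.6 x − 33.4 y = -1001.46
Solving: x ≈ -53.606, y ≈ -12.708 km (keep extra digits for the depth step; rounded: -53.6, -12.7).
Then from the N_02 sphere: z² = 98.83² − (x − 44.9)² − (y + 15.3)² with x = -53.606, y = -12.708, so z ≈ 7.564 ≈ 7.6 km.

(-53.6, -12.7, 7.6)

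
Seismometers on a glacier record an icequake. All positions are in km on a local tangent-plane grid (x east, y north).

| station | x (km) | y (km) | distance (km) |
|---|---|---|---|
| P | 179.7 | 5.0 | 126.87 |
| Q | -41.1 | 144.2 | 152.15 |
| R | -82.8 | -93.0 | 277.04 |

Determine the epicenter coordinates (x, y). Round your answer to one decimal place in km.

x ≈ 106.9 km, y ≈ 108.9 km

Circle about each station: (x − 179.7)² + (y − 5.0)² = 126.87²; (x + 41.1)² + (y − 144.2)² = 152.15²; (x + 82.8)² + (y + 93.0)² = 277.04².
Subtracting pairs of circle equations eliminates x²+y² and gives linear equations (the radical axes):
-441.6 x + 278.4 y = -16887.87
-525.0 x − 196.0 y = -77467.41
Solving the 2×2 system: x ≈ 106.9, y ≈ 108.9 km.
Check against P (with the unrounded x, y): √((x − 179.7)²+(y − 5.0)²) = 126.87 ≈ 126.87 km. ✓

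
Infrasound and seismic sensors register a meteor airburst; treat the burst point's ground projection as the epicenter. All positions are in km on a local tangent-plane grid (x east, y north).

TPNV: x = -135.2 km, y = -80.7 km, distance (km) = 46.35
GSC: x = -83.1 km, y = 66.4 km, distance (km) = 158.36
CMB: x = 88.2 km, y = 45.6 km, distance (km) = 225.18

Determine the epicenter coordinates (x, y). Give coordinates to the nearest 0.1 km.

-90.2 km east, -91.8 km north

Circle about each station: (x + 135.2)² + (y + 80.7)² = 46.35²; (x + 83.1)² + (y − 66.4)² = 158.36²; (x − 88.2)² + (y − 45.6)² = 225.18².
Subtracting pairs of circle equations eliminates x²+y² and gives linear equations (the radical axes):
104.2 x + 294.2 y = -36406.53
446.8 x + 252.6 y = -63490.64
Solving the 2×2 system: x ≈ -90.2, y ≈ -91.8 km.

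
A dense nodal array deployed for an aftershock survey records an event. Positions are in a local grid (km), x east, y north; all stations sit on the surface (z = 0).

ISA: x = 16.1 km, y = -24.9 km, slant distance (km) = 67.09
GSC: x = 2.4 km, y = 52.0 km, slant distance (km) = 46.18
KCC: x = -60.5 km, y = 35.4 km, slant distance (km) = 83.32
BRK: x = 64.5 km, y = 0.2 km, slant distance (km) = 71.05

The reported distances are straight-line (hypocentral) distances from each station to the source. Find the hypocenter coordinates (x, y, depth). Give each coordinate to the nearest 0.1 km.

x ≈ 12.9 km, y ≈ 29.6 km, depth ≈ 39.0 km

Each station gives a sphere (x−x_i)² + (y−y_i)² + z² = d_i² (stations at z=0).
Subtracting the ISA sphere from GSC and KCC: z² cancels, leaving linear equations in x and y:
-27.4 x + 153.8 y = 4199.02
-153.2 x + 120.6 y = 1593.04
Solving: x ≈ 12.903, y ≈ 29.601 km (keep extra digits for the depth step; rounded: 12.9, 29.6).
Then from the ISA sphere: z² = 67.09² − (x − 16.1)² − (y + 24.9)² with x = 12.903, y = 29.601, so z ≈ 38.993 ≈ 39.0 km.
Check against BRK (with the unrounded solution): distance 71.04 ≈ 71.05 km. ✓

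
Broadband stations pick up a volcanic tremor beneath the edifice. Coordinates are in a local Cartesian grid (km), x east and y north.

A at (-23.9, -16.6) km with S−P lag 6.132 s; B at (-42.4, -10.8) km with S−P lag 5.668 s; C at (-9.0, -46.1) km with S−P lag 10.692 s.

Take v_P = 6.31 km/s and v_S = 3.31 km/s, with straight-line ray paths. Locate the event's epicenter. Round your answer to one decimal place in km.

Distance from S−P lag: d = Δt · v_P v_S / (v_P − v_S) = Δt · (6.31·3.31)/(6.31−3.31) ≈ 6.9620·Δt.
So d_A = 42.69, d_B = 39.46, d_C = 74.44 km.
Circle about each station: (x + 23.9)² + (y + 16.6)² = 42.69²; (x + 42.4)² + (y + 10.8)² = 39.46²; (x + 9.0)² + (y + 46.1)² = 74.44².
Subtracting the A equation from the B and C equations removes the quadratic terms:
-37.0 x + 11.6 y = 1332.97
29.8 x − 59.0 y = -2359.44
Solving the 2×2 system: x ≈ -27.9, y ≈ 25.9 km.

x ≈ -27.9 km, y ≈ 25.9 km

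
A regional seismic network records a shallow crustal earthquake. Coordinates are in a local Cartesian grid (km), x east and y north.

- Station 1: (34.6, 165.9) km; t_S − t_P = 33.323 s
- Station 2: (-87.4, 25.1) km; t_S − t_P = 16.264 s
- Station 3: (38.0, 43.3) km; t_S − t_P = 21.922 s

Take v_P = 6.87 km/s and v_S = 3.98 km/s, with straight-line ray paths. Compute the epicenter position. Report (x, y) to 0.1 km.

(-78.2, -128.5)

Distance from S−P lag: d = Δt · v_P v_S / (v_P − v_S) = Δt · (6.87·3.98)/(6.87−3.98) ≈ 9.4611·Δt.
So d_Station 1 = 315.27, d_Station 2 = 153.88, d_Station 3 = 207.41 km.
Circle about each station: (x − 34.6)² + (y − 165.9)² = 315.27²; (x + 87.4)² + (y − 25.1)² = 153.88²; (x − 38.0)² + (y − 43.3)² = 207.41².
Subtracting the Station 1 equation from the Station 2 and Station 3 equations removes the quadratic terms:
-244.0 x − 281.6 y = 55264.92
6.8 x − 245.2 y = 30975.18
Solving the 2×2 system: x ≈ -78.2, y ≈ -128.5 km.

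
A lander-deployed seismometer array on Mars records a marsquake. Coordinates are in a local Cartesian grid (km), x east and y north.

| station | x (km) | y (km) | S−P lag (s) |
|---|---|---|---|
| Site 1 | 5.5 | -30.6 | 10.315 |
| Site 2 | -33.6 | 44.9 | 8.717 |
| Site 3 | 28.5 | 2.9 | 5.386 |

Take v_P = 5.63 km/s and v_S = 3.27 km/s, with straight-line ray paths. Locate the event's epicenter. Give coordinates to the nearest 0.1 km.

34.4 km east, 44.5 km north

Distance from S−P lag: d = Δt · v_P v_S / (v_P − v_S) = Δt · (5.63·3.27)/(5.63−3.27) ≈ 7.8009·Δt.
So d_Site 1 = 80.47, d_Site 2 = 68.00, d_Site 3 = 42.02 km.
Circle about each station: (x − 5.5)² + (y + 30.6)² = 80.47²; (x + 33.6)² + (y − 44.9)² = 68.00²; (x − 28.5)² + (y − 2.9)² = 42.02².
Subtracting pairs of circle equations eliminates x²+y² and gives linear equations (the radical axes):
-78.2 x + 151.0 y = 4029.78
46.0 x + 67.0 y = 4563.79
Solving the 2×2 system: x ≈ 34.4, y ≈ 44.5 km.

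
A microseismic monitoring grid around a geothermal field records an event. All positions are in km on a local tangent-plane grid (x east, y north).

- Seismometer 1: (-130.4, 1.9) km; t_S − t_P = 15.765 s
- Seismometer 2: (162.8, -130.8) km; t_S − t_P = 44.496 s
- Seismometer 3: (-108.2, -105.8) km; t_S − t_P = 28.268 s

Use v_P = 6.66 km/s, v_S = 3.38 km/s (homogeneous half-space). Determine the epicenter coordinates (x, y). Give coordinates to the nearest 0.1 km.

Distance from S−P lag: d = Δt · v_P v_S / (v_P − v_S) = Δt · (6.66·3.38)/(6.66−3.38) ≈ 6.8630·Δt.
So d_Seismometer 1 = 108.20, d_Seismometer 2 = 305.38, d_Seismometer 3 = 194.00 km.
Circle about each station: (x + 130.4)² + (y − 1.9)² = 108.20²; (x − 162.8)² + (y + 130.8)² = 305.38²; (x + 108.2)² + (y + 105.8)² = 194.00².
Subtracting the Seismometer 1 equation from the Seismometer 2 and Seismometer 3 equations removes the quadratic terms:
586.4 x − 265.4 y = -54944.99
44.4 x − 215.4 y = -20035.65
Solving the 2×2 system: x ≈ -56.9, y ≈ 81.3 km.

(-56.9, 81.3)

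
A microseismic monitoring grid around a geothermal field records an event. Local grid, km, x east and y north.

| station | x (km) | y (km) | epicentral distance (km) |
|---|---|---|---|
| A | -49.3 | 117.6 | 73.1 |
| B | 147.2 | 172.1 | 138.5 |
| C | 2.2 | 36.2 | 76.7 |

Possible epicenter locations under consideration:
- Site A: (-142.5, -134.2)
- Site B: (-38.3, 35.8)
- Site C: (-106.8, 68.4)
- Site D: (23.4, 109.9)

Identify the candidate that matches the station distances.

For each candidate, compare |candidate − station| to the reported distance:
Site A: residuals A 195.4, B 283.1, C 146.8 → max 283.1 km
Site B: residuals A 9.4, B 91.7, C 36.2 → max 91.7 km
Site C: residuals A 2.6, B 135.9, C 37.0 → max 135.9 km
Site D: residuals A 0.0, B 0.0, C 0.0 → max 0.0 km
Only Site D has all residuals ≈ 0.

Site D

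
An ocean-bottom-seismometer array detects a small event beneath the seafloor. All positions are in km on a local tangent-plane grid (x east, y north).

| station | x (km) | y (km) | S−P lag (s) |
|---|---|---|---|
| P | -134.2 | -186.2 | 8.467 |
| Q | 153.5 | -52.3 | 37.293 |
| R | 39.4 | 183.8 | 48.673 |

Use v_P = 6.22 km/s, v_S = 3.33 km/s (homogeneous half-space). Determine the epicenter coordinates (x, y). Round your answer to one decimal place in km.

Distance from S−P lag: d = Δt · v_P v_S / (v_P − v_S) = Δt · (6.22·3.33)/(6.22−3.33) ≈ 7.1670·Δt.
So d_P = 60.68, d_Q = 267.28, d_R = 348.84 km.
Circle about each station: (x + 134.2)² + (y + 186.2)² = 60.68²; (x − 153.5)² + (y + 52.3)² = 267.28²; (x − 39.4)² + (y − 183.8)² = 348.84².
Subtracting the P equation from the Q and R equations removes the quadratic terms:
575.4 x + 267.8 y = -94139.08
347.2 x + 740.0 y = -135352.56
Solving the 2×2 system: x ≈ -100.4, y ≈ -135.8 km.
Check against P (with the unrounded x, y): √((x + 134.2)²+(y + 186.2)²) = 60.68 ≈ 60.68 km. ✓

x ≈ -100.4 km, y ≈ -135.8 km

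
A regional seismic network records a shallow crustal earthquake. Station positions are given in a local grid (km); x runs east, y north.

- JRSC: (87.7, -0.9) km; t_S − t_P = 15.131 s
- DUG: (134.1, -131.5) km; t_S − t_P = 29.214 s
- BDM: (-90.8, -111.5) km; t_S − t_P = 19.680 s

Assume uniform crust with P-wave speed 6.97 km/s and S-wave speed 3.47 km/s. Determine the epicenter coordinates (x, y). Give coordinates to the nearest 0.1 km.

-16.8 km east, 2.6 km north

Distance from S−P lag: d = Δt · v_P v_S / (v_P − v_S) = Δt · (6.97·3.47)/(6.97−3.47) ≈ 6.9103·Δt.
So d_JRSC = 104.56, d_DUG = 201.88, d_BDM = 135.99 km.
Circle about each station: (x − 87.7)² + (y + 0.9)² = 104.56²; (x − 134.1)² + (y + 131.5)² = 201.88²; (x + 90.8)² + (y + 111.5)² = 135.99².
Subtracting pairs of circle equations eliminates x²+y² and gives linear equations (the radical axes):
92.8 x − 261.2 y = -2239.78
-357.0 x − 221.2 y = 5424.30
Solving the 2×2 system: x ≈ -16.8, y ≈ 2.6 km.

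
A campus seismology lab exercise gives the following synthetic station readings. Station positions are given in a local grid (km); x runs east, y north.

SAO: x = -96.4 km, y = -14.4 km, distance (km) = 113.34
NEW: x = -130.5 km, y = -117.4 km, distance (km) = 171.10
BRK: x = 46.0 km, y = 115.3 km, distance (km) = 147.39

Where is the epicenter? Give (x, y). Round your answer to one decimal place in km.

x ≈ 16.0 km, y ≈ -29.0 km

Circle about each station: (x + 96.4)² + (y + 14.4)² = 113.34²; (x + 130.5)² + (y + 117.4)² = 171.10²; (x − 46.0)² + (y − 115.3)² = 147.39².
Subtracting the SAO equation from the NEW and BRK equations removes the quadratic terms:
-68.2 x − 206.0 y = 4883.44
284.8 x + 259.4 y = -2968.09
Solving the 2×2 system: x ≈ 16.0, y ≈ -29.0 km.
Check against SAO (with the unrounded x, y): √((x + 96.4)²+(y + 14.4)²) = 113.34 ≈ 113.34 km. ✓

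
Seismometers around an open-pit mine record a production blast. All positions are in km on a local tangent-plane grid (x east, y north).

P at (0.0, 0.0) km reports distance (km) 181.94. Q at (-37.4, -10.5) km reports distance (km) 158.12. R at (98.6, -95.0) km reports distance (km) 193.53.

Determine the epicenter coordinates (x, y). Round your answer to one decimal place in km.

x ≈ -83.0 km, y ≈ -161.9 km

Circle about each station: x² + y² = 181.94²; (x + 37.4)² + (y + 10.5)² = 158.12²; (x − 98.6)² + (y + 95.0)² = 193.53².
Subtracting pairs of circle equations eliminates x²+y² and gives linear equations (the radical axes):
-74.8 x − 21.0 y = 9609.24
197.2 x − 190.0 y = 14395.26
Solving the 2×2 system: x ≈ -83.0, y ≈ -161.9 km.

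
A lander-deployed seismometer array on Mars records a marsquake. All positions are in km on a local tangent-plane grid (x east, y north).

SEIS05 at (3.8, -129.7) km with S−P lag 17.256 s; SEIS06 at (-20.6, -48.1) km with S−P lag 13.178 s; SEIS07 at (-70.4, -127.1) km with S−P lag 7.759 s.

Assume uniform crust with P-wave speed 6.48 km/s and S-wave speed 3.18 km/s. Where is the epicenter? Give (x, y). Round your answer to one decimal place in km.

-94.2 km east, -84.9 km north

Distance from S−P lag: d = Δt · v_P v_S / (v_P − v_S) = Δt · (6.48·3.18)/(6.48−3.18) ≈ 6.2444·Δt.
So d_SEIS05 = 107.75, d_SEIS06 = 82.29, d_SEIS07 = 48.45 km.
Circle about each station: (x − 3.8)² + (y + 129.7)² = 107.75²; (x + 20.6)² + (y + 48.1)² = 82.29²; (x + 70.4)² + (y + 127.1)² = 48.45².
Subtracting the SEIS05 equation from the SEIS06 and SEIS07 equations removes the quadratic terms:
-48.8 x + 163.2 y = -9260.14
-148.4 x + 5.2 y = 13536.70
Solving the 2×2 system: x ≈ -94.2, y ≈ -84.9 km.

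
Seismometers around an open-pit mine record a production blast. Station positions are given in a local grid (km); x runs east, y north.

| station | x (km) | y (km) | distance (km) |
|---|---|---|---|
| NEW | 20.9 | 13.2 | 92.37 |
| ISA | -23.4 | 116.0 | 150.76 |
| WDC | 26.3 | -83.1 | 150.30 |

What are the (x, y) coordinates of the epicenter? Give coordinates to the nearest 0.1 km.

x ≈ 108.4 km, y ≈ 42.8 km

Circle about each station: (x − 20.9)² + (y − 13.2)² = 92.37²; (x + 23.4)² + (y − 116.0)² = 150.76²; (x − 26.3)² + (y + 83.1)² = 150.30².
Subtracting pairs of circle equations eliminates x²+y² and gives linear equations (the radical axes):
-88.6 x + 205.6 y = -803.85
10.8 x − 192.6 y = -7071.62
Solving the 2×2 system: x ≈ 108.4, y ≈ 42.8 km.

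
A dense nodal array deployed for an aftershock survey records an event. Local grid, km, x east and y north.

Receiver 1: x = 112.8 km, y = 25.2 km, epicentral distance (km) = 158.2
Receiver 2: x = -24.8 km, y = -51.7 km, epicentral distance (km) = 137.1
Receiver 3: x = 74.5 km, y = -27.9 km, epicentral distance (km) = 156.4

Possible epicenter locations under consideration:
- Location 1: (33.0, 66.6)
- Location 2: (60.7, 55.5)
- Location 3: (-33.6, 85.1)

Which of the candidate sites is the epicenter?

For each candidate, compare |candidate − station| to the reported distance:
Location 1: residuals Receiver 1 68.3, Receiver 2 5.4, Receiver 3 53.2 → max 68.3 km
Location 2: residuals Receiver 1 97.9, Receiver 2 0.0, Receiver 3 71.9 → max 97.9 km
Location 3: residuals Receiver 1 0.0, Receiver 2 0.0, Receiver 3 0.0 → max 0.0 km
Only Location 3 has all residuals ≈ 0.

Location 3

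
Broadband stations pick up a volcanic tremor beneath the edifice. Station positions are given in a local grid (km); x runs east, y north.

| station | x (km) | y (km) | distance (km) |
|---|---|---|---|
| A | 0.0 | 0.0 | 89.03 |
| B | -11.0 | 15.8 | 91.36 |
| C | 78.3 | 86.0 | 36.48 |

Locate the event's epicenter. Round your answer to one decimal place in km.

Circle about each station: x² + y² = 89.03²; (x + 11.0)² + (y − 15.8)² = 91.36²; (x − 78.3)² + (y − 86.0)² = 36.48².
Subtracting the A equation from the B and C equations removes the quadratic terms:
-22.0 x + 31.6 y = -49.67
156.6 x + 172.0 y = 20122.44
Solving the 2×2 system: x ≈ 73.8, y ≈ 49.8 km.
Check against A (with the unrounded x, y): √(x²+y²) = 89.03 ≈ 89.03 km. ✓

(73.8, 49.8)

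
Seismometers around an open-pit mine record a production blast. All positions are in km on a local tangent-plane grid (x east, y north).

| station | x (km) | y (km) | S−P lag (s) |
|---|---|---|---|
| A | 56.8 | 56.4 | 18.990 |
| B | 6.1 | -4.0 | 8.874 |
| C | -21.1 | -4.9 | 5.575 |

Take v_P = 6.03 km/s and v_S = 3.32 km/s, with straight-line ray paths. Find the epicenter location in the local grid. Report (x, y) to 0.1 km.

x ≈ -54.5 km, y ≈ -29.0 km

Distance from S−P lag: d = Δt · v_P v_S / (v_P − v_S) = Δt · (6.03·3.32)/(6.03−3.32) ≈ 7.3873·Δt.
So d_A = 140.28, d_B = 65.55, d_C = 41.18 km.
Circle about each station: (x − 56.8)² + (y − 56.4)² = 140.28²; (x − 6.1)² + (y + 4.0)² = 65.55²; (x + 21.1)² + (y + 4.9)² = 41.18².
Subtracting the A equation from the B and C equations removes the quadratic terms:
-101.4 x − 120.8 y = 9027.69
-155.8 x − 122.6 y = 12044.71
Solving the 2×2 system: x ≈ -54.5, y ≈ -29.0 km.
Check against A (with the unrounded x, y): √((x − 56.8)²+(y − 56.4)²) = 140.28 ≈ 140.28 km. ✓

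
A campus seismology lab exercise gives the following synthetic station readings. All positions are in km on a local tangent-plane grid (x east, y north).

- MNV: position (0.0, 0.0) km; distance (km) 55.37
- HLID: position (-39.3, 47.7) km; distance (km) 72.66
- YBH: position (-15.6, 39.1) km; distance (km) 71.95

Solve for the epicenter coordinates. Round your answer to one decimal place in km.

Circle about each station: x² + y² = 55.37²; (x + 39.3)² + (y − 47.7)² = 72.66²; (x + 15.6)² + (y − 39.1)² = 71.95².
Subtracting the MNV equation from the HLID and YBH equations removes the quadratic terms:
-78.6 x + 95.4 y = 1606.14
-31.2 x + 78.2 y = -338.80
Solving the 2×2 system: x ≈ -49.8, y ≈ -24.2 km.
Check against MNV (with the unrounded x, y): √(x²+y²) = 55.39 ≈ 55.37 km. ✓

-49.8 km east, -24.2 km north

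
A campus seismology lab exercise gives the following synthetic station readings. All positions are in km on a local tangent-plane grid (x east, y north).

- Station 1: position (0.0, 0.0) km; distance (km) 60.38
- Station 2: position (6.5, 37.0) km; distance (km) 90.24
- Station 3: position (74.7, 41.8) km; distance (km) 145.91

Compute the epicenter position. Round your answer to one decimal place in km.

x ≈ -50.7 km, y ≈ -32.8 km

Circle about each station: x² + y² = 60.38²; (x − 6.5)² + (y − 37.0)² = 90.24²; (x − 74.7)² + (y − 41.8)² = 145.91².
Subtracting pairs of circle equations eliminates x²+y² and gives linear equations (the radical axes):
13.0 x + 74.0 y = -3086.26
149.4 x + 83.6 y = -10316.65
Solving the 2×2 system: x ≈ -50.7, y ≈ -32.8 km.
Check against Station 1 (with the unrounded x, y): √(x²+y²) = 60.38 ≈ 60.38 km. ✓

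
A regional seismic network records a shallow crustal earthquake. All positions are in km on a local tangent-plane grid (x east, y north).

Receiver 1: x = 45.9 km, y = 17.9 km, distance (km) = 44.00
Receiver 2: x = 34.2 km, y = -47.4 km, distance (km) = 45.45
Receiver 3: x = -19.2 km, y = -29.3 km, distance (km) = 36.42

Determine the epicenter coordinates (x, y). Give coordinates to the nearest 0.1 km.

Circle about each station: (x − 45.9)² + (y − 17.9)² = 44.00²; (x − 34.2)² + (y + 47.4)² = 45.45²; (x + 19.2)² + (y + 29.3)² = 36.42².
Subtracting pairs of circle equations eliminates x²+y² and gives linear equations (the radical axes):
-23.4 x − 130.6 y = 859.48
-130.2 x − 94.4 y = -590.51
Solving the 2×2 system: x ≈ 10.7, y ≈ -8.5 km.

(10.7, -8.5)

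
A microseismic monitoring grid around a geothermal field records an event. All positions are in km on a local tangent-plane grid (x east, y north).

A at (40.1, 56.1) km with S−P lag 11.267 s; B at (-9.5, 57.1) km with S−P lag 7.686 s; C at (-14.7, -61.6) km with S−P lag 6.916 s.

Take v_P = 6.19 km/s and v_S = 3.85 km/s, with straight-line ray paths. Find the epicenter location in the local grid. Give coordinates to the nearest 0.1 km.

Distance from S−P lag: d = Δt · v_P v_S / (v_P − v_S) = Δt · (6.19·3.85)/(6.19−3.85) ≈ 10.1844·Δt.
So d_A = 114.75, d_B = 78.28, d_C = 70.44 km.
Circle about each station: (x − 40.1)² + (y − 56.1)² = 114.75²; (x + 9.5)² + (y − 57.1)² = 78.28²; (x + 14.7)² + (y + 61.6)² = 70.44².
Subtracting pairs of circle equations eliminates x²+y² and gives linear equations (the radical axes):
-99.2 x + 2.0 y = 5635.24
-109.6 x − 235.4 y = 7461.20
Solving the 2×2 system: x ≈ -56.9, y ≈ -5.2 km.

x ≈ -56.9 km, y ≈ -5.2 km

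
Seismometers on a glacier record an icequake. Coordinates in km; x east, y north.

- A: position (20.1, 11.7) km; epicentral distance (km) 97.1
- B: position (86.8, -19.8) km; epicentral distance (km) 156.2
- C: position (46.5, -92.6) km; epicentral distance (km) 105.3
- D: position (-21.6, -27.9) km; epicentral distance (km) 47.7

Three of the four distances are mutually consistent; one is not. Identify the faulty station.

Solve using three stations at a time. Using A, B, D (subtract circle equations pairwise → linear system) gives (x, y) ≈ (-69.3, -26.3).
Distances from that point to each station vs reported:
  A: calculated 97.1 vs reported 97.1 → residual 0.0 km
  B: calculated 156.2 vs reported 156.2 → residual 0.0 km
  C: calculated 133.4 vs reported 105.3 → residual 28.1 km
  D: calculated 47.7 vs reported 47.7 → residual 0.0 km
A, B, D are mutually consistent (residuals ≈ 0); C is off by 28.1 km.

C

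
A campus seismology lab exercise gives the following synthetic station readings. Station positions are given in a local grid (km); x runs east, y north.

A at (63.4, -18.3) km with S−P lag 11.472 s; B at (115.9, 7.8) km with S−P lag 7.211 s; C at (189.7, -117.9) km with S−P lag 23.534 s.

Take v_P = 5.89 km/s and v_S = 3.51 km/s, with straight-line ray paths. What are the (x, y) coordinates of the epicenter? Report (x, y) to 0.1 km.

109.4 km east, 70.1 km north

Distance from S−P lag: d = Δt · v_P v_S / (v_P − v_S) = Δt · (5.89·3.51)/(5.89−3.51) ≈ 8.6865·Δt.
So d_A = 99.65, d_B = 62.64, d_C = 204.43 km.
Circle about each station: (x − 63.4)² + (y + 18.3)² = 99.65²; (x − 115.9)² + (y − 7.8)² = 62.64²; (x − 189.7)² + (y + 117.9)² = 204.43².
Subtracting the A equation from the B and C equations removes the quadratic terms:
105.0 x + 52.2 y = 15145.55
252.6 x − 199.2 y = 13670.55
Solving the 2×2 system: x ≈ 109.4, y ≈ 70.1 km.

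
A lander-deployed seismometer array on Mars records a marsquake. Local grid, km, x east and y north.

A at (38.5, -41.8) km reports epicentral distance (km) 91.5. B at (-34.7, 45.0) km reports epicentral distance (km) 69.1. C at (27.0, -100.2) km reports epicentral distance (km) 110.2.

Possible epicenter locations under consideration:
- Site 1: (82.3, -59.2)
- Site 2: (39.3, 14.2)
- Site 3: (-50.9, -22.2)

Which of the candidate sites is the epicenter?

For each candidate, compare |candidate − station| to the reported distance:
Site 1: residuals A 44.4, B 87.6, C 41.4 → max 87.6 km
Site 2: residuals A 35.5, B 11.1, C 4.9 → max 35.5 km
Site 3: residuals A 0.0, B 0.0, C 0.0 → max 0.0 km
Only Site 3 has all residuals ≈ 0.

Site 3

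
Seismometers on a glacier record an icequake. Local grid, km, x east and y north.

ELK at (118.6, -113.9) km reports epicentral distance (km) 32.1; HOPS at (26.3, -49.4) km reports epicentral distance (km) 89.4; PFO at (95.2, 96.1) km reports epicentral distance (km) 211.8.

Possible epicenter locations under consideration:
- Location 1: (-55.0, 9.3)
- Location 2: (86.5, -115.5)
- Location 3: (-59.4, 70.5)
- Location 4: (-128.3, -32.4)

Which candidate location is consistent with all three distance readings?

Location 2

For each candidate, compare |candidate − station| to the reported distance:
Location 1: residuals ELK 180.8, HOPS 10.9, PFO 38.3 → max 180.8 km
Location 2: residuals ELK 0.0, HOPS 0.0, PFO 0.0 → max 0.0 km
Location 3: residuals ELK 224.2, HOPS 58.0, PFO 55.1 → max 224.2 km
Location 4: residuals ELK 227.9, HOPS 66.1, PFO 46.0 → max 227.9 km
Only Location 2 has all residuals ≈ 0.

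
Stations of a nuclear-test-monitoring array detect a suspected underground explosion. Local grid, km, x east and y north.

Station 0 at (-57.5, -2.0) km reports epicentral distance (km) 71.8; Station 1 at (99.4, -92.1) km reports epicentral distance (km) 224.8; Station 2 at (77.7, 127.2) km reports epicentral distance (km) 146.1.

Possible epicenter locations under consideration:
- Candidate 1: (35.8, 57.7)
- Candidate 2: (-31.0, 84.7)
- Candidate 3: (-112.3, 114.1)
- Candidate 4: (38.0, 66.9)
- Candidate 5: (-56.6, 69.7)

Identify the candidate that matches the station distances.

Candidate 5

For each candidate, compare |candidate − station| to the reported distance:
Candidate 1: residuals Station 0 39.0, Station 1 62.1, Station 2 64.9 → max 64.9 km
Candidate 2: residuals Station 0 18.9, Station 1 5.1, Station 2 29.4 → max 29.4 km
Candidate 3: residuals Station 0 56.6, Station 1 70.7, Station 2 44.4 → max 70.7 km
Candidate 4: residuals Station 0 46.0, Station 1 54.4, Station 2 73.9 → max 73.9 km
Candidate 5: residuals Station 0 0.1, Station 1 0.0, Station 2 0.0 → max 0.1 km
Only Candidate 5 has all residuals ≈ 0.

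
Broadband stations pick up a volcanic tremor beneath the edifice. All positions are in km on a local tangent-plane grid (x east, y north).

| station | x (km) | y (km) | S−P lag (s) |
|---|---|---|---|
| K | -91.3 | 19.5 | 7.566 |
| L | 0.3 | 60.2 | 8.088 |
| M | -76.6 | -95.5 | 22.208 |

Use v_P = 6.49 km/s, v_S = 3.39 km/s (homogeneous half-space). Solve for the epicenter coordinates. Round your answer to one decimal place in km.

Distance from S−P lag: d = Δt · v_P v_S / (v_P − v_S) = Δt · (6.49·3.39)/(6.49−3.39) ≈ 7.0971·Δt.
So d_K = 53.70, d_L = 57.40, d_M = 157.61 km.
Circle about each station: (x + 91.3)² + (y − 19.5)² = 53.70²; (x − 0.3)² + (y − 60.2)² = 57.40²; (x + 76.6)² + (y + 95.5)² = 157.61².
Subtracting pairs of circle equations eliminates x²+y² and gives linear equations (the radical axes):
183.2 x + 81.4 y = -5502.88
29.4 x − 230.0 y = -15685.35
Solving the 2×2 system: x ≈ -57.1, y ≈ 60.9 km.

x ≈ -57.1 km, y ≈ 60.9 km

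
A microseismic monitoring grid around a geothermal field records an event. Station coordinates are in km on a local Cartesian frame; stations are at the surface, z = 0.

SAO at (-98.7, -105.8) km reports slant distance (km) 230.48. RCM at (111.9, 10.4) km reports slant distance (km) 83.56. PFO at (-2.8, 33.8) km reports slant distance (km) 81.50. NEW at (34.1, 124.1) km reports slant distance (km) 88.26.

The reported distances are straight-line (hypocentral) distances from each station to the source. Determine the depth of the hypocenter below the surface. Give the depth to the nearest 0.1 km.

Each station gives a sphere (x−x_i)² + (y−y_i)² + z² = d_i² (stations at z=0).
Subtracting the SAO sphere from RCM and PFO: z² cancels, leaving linear equations in x and y:
421.2 x + 232.4 y = 37833.20
191.8 x + 279.2 y = 26693.73
Solving: x ≈ 59.698, y ≈ 54.598 km (keep extra digits for the depth step; rounded: 59.7, 54.6).
Then from the SAO sphere: z² = 230.48² − (x + 98.7)² − (y + 105.8)² with x = 59.698, y = 54.598, so z ≈ 47.996 ≈ 48.0 km.

z ≈ 48.0 km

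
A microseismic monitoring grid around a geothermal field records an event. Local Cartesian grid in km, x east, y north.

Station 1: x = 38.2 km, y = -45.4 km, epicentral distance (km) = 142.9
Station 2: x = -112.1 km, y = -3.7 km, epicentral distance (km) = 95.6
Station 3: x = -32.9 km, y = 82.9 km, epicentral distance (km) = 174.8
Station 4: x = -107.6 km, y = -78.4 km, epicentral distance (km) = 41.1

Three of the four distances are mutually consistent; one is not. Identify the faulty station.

Station 1

Solve using three stations at a time. Using Station 2, Station 3, Station 4 (subtract circle equations pairwise → linear system) gives (x, y) ≈ (-67.8, -88.4).
Distances from that point to each station vs reported:
  Station 1: calculated 114.3 vs reported 142.9 → residual 28.6 km
  Station 2: calculated 95.6 vs reported 95.6 → residual 0.0 km
  Station 3: calculated 174.8 vs reported 174.8 → residual 0.0 km
  Station 4: calculated 41.1 vs reported 41.1 → residual 0.0 km
Station 2, Station 3, Station 4 are mutually consistent (residuals ≈ 0); Station 1 is off by 28.6 km.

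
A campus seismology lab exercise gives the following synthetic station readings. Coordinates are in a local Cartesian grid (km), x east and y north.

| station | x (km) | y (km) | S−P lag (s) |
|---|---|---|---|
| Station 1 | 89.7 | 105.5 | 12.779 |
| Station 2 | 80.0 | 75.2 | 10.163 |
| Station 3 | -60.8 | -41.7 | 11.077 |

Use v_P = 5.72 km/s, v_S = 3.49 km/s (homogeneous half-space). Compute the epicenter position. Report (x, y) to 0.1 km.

x ≈ -3.6 km, y ≈ 39.3 km

Distance from S−P lag: d = Δt · v_P v_S / (v_P − v_S) = Δt · (5.72·3.49)/(5.72−3.49) ≈ 8.9519·Δt.
So d_Station 1 = 114.40, d_Station 2 = 90.98, d_Station 3 = 99.16 km.
Circle about each station: (x − 89.7)² + (y − 105.5)² = 114.40²; (x − 80.0)² + (y − 75.2)² = 90.98²; (x + 60.8)² + (y + 41.7)² = 99.16².
Subtracting the Station 1 equation from the Station 2 and Station 3 equations removes the quadratic terms:
-19.4 x − 60.6 y = -2311.30
-301.0 x − 294.4 y = -10486.16
Solving the 2×2 system: x ≈ -3.6, y ≈ 39.3 km.
Check against Station 1 (with the unrounded x, y): √((x − 89.7)²+(y − 105.5)²) = 114.40 ≈ 114.40 km. ✓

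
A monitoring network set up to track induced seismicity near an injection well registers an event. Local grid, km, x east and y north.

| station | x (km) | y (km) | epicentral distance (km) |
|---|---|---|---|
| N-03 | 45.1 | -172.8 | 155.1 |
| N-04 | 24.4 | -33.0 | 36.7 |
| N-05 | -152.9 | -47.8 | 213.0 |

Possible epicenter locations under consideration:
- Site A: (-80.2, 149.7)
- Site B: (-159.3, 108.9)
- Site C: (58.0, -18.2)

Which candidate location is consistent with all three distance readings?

For each candidate, compare |candidate − station| to the reported distance:
Site A: residuals N-03 190.9, N-04 173.8, N-05 2.5 → max 190.9 km
Site B: residuals N-03 192.9, N-04 195.4, N-05 56.2 → max 195.4 km
Site C: residuals N-03 0.0, N-04 0.0, N-05 0.0 → max 0.0 km
Only Site C has all residuals ≈ 0.

Site C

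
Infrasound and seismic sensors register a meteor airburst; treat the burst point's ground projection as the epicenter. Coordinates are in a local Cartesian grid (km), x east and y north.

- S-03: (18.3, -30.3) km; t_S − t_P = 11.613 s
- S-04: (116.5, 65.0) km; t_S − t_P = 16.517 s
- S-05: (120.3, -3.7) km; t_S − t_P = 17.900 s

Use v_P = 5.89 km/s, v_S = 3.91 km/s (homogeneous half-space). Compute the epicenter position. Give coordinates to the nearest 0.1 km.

Distance from S−P lag: d = Δt · v_P v_S / (v_P − v_S) = Δt · (5.89·3.91)/(5.89−3.91) ≈ 11.6313·Δt.
So d_S-03 = 135.07, d_S-04 = 192.11, d_S-05 = 208.20 km.
Circle about each station: (x − 18.3)² + (y + 30.3)² = 135.07²; (x − 116.5)² + (y − 65.0)² = 192.11²; (x − 120.3)² + (y + 3.7)² = 208.20².
Subtracting the S-03 equation from the S-04 and S-05 equations removes the quadratic terms:
196.4 x + 190.6 y = -2118.08
204.0 x + 53.2 y = -11870.54
Solving the 2×2 system: x ≈ -75.6, y ≈ 66.8 km.

-75.6 km east, 66.8 km north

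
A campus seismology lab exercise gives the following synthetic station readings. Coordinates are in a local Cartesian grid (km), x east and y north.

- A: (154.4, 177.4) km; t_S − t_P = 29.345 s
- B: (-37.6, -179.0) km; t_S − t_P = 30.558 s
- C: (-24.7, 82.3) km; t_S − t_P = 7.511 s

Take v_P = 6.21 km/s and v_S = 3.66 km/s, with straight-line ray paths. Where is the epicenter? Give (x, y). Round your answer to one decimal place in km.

Distance from S−P lag: d = Δt · v_P v_S / (v_P − v_S) = Δt · (6.21·3.66)/(6.21−3.66) ≈ 8.9132·Δt.
So d_A = 261.56, d_B = 272.37, d_C = 66.95 km.
Circle about each station: (x − 154.4)² + (y − 177.4)² = 261.56²; (x + 37.6)² + (y + 179.0)² = 272.37²; (x + 24.7)² + (y − 82.3)² = 66.95².
Subtracting pairs of circle equations eliminates x²+y² and gives linear equations (the radical axes):
-384.0 x − 712.8 y = -27627.14
-358.2 x − 190.2 y = 16004.59
Solving the 2×2 system: x ≈ -91.4, y ≈ 88.0 km.
Check against A (with the unrounded x, y): √((x − 154.4)²+(y − 177.4)²) = 261.56 ≈ 261.56 km. ✓

(-91.4, 88.0)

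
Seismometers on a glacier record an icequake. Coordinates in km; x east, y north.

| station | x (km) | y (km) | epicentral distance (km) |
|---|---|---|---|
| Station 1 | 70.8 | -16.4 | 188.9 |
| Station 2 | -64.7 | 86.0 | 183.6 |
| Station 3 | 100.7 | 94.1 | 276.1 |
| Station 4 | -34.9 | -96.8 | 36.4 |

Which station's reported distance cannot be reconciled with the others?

Station 4

Solve using three stations at a time. Using Station 1, Station 2, Station 3 (subtract circle equations pairwise → linear system) gives (x, y) ≈ (-101.5, -93.9).
Distances from that point to each station vs reported:
  Station 1: calculated 189.0 vs reported 188.9 → residual 0.1 km
  Station 2: calculated 183.7 vs reported 183.6 → residual 0.1 km
  Station 3: calculated 276.2 vs reported 276.1 → residual 0.1 km
  Station 4: calculated 66.7 vs reported 36.4 → residual 30.3 km
Station 1, Station 2, Station 3 are mutually consistent (residuals ≈ 0); Station 4 is off by 30.3 km.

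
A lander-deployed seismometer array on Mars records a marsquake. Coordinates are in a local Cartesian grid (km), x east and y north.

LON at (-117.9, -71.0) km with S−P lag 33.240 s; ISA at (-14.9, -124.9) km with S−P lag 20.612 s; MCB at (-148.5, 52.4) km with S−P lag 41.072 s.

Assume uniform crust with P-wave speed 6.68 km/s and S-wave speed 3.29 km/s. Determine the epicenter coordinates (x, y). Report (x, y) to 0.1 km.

Distance from S−P lag: d = Δt · v_P v_S / (v_P − v_S) = Δt · (6.68·3.29)/(6.68−3.29) ≈ 6.4829·Δt.
So d_LON = 215.49, d_ISA = 133.63, d_MCB = 266.27 km.
Circle about each station: (x + 117.9)² + (y + 71.0)² = 215.49²; (x + 14.9)² + (y + 124.9)² = 133.63²; (x + 148.5)² + (y − 52.4)² = 266.27².
Subtracting pairs of circle equations eliminates x²+y² and gives linear equations (the radical axes):
206.0 x − 107.8 y = 25459.57
-61.2 x + 246.8 y = -18607.17
Solving the 2×2 system: x ≈ 96.7, y ≈ -51.4 km.

96.7 km east, -51.4 km north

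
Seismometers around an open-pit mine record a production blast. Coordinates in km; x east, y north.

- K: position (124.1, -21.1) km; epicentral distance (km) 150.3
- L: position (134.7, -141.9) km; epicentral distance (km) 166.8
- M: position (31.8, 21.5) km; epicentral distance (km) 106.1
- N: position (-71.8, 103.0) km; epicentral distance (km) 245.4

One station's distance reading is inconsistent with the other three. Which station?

Solve using three stations at a time. Using K, L, M (subtract circle equations pairwise → linear system) gives (x, y) ≈ (-17.1, -72.7).
Distances from that point to each station vs reported:
  K: calculated 150.3 vs reported 150.3 → residual 0.0 km
  L: calculated 166.8 vs reported 166.8 → residual 0.0 km
  M: calculated 106.1 vs reported 106.1 → residual 0.0 km
  N: calculated 184.0 vs reported 245.4 → residual 61.4 km
K, L, M are mutually consistent (residuals ≈ 0); N is off by 61.4 km.

N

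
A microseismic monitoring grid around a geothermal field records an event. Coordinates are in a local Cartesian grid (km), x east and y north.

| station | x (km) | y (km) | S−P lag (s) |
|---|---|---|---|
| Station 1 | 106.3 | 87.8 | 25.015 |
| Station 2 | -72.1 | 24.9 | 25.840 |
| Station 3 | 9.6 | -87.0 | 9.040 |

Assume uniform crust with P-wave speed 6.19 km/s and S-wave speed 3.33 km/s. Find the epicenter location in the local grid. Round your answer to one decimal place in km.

Distance from S−P lag: d = Δt · v_P v_S / (v_P − v_S) = Δt · (6.19·3.33)/(6.19−3.33) ≈ 7.2072·Δt.
So d_Station 1 = 180.29, d_Station 2 = 186.24, d_Station 3 = 65.15 km.
Circle about each station: (x − 106.3)² + (y − 87.8)² = 180.29²; (x + 72.1)² + (y − 24.9)² = 186.24²; (x − 9.6)² + (y + 87.0)² = 65.15².
Subtracting the Station 1 equation from the Station 2 and Station 3 equations removes the quadratic terms:
-356.8 x − 125.8 y = -15370.96
-193.4 x − 349.6 y = 16912.59
Solving the 2×2 system: x ≈ 74.7, y ≈ -89.7 km.

(74.7, -89.7)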